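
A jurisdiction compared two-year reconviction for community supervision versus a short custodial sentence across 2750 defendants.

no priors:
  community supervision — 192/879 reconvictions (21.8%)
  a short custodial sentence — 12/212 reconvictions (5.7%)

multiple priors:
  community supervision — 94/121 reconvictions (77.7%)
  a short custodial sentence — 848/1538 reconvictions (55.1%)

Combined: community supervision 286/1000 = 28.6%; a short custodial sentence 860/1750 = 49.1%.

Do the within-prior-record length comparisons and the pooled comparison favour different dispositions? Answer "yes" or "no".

Within each prior-record length level (no priors 21.8% vs 5.7%; multiple priors 77.7% vs 55.1%), a short custodial sentence has the lower rate every time. Pooled: 28.6% vs 49.1% — community supervision has the lower rate overall. The two comparisons disagree.

yes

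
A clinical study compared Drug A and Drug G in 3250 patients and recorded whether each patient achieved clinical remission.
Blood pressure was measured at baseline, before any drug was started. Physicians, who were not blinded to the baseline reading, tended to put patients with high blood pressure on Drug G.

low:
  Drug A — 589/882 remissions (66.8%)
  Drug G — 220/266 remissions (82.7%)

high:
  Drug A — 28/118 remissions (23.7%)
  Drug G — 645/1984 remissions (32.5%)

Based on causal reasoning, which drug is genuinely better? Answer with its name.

Drug G

Drug G is higher inside every blood pressure stratum but Drug A is higher in aggregate. Whether to stratify depends on how blood pressure relates to the drug.
Nothing the drug does changes blood pressure; the imbalance is an allocation artefact. With blood pressure also predicting the outcome, the pooled figure is confounded, and the within-stratum comparison is the causal one.
Within each level — low: 66.8% vs 82.7%; high: 23.7% vs 32.5% — Drug G is higher every time.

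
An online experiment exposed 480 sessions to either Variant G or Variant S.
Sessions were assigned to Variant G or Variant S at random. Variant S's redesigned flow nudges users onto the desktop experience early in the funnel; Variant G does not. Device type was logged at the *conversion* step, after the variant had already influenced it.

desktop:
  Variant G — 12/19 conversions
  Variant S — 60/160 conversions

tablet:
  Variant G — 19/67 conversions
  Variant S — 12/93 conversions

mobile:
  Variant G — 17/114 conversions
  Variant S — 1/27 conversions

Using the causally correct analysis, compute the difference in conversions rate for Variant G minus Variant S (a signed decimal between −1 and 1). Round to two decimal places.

The stratified and pooled comparisons disagree (Variant G wins within each device type; Variant S wins overall), so the answer turns on the causal role of device type.
Because the variant influences device type, device type is a post-treatment mediator, not a confounder. Stratifying on it would bias the estimate; the causal effect is the crude pooled difference.
The causal difference is the pooled difference: 0.240 − 0.261 = -0.021.

-0.02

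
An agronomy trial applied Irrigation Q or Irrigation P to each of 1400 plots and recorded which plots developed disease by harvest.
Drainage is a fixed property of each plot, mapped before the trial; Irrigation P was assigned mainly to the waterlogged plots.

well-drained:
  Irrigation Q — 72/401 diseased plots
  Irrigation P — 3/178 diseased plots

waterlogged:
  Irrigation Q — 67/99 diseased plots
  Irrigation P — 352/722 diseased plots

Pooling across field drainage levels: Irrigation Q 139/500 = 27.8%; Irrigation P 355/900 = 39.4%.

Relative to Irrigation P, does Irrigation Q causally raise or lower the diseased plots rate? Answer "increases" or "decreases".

Irrigation P is lower inside every field drainage stratum but Irrigation Q is lower in aggregate. Whether to stratify depends on how field drainage relates to the irrigation.
Field drainage is set before the irrigation has any effect — it is not caused by the irrigation — and it independently drives the outcome. That makes it a confounder, so the causal comparison is within field drainage levels.
Within each level — well-drained: 18.0% vs 1.7%; waterlogged: 67.7% vs 48.8% — Irrigation P is lower every time.

increases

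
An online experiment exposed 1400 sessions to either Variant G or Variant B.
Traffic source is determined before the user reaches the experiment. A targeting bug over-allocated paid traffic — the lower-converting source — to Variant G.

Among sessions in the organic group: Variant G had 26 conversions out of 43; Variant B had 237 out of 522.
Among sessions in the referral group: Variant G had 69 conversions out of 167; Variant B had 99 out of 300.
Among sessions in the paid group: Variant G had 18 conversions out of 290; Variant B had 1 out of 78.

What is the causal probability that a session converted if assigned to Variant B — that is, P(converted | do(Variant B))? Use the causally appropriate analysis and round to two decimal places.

0.30

Traffic source differs across variants for reasons unrelated to any effect of the variant itself, and it separately predicts the outcome — a classic confounder. We must compare within traffic source levels.
Standardising Variant B to the population traffic source mix: 0.404·237/522 + 0.334·99/300 + 0.263·1/78 = 0.297.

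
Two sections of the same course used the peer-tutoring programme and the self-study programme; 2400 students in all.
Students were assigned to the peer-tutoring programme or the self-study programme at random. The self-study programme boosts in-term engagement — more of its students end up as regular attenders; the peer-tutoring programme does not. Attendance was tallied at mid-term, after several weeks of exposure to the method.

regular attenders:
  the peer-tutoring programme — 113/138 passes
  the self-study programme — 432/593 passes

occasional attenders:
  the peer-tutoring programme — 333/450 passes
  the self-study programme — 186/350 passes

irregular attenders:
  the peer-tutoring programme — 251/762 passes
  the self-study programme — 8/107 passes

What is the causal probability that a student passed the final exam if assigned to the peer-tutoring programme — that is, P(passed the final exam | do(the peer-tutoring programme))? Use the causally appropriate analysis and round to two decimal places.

Mid-term attendance here is a post-treatment variable shaped by the teaching method; conditioning on it would introduce bias rather than remove it. The overall comparison is the causal one.
So P(outcome | do(the peer-tutoring programme)) is just the pooled rate for the peer-tutoring programme: 697/1350 = 0.516.

0.52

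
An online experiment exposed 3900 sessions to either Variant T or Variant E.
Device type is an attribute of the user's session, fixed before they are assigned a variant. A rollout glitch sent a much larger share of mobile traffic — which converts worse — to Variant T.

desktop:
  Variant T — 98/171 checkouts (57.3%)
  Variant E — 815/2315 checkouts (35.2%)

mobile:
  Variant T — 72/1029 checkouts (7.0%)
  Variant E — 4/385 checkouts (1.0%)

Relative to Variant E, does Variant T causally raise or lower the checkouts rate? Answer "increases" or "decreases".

increases

Device type differs across variants for reasons unrelated to any effect of the variant itself, and it separately predicts the outcome — a classic confounder. We must compare within device type levels.
Within each level — desktop: 57.3% vs 35.2%; mobile: 7.0% vs 1.0% — Variant T is higher every time.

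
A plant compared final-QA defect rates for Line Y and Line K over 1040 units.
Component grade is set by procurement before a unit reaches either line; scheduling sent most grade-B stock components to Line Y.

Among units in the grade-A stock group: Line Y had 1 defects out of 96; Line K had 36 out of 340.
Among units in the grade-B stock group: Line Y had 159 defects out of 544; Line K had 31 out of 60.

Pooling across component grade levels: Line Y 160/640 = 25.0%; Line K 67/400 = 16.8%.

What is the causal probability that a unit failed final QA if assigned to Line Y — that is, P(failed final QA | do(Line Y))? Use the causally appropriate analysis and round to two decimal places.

0.17

Component grade differs across lines for reasons unrelated to any effect of the line itself, and it separately predicts the outcome — a classic confounder. We must compare within component grade levels.
Standardising Line Y to the population component grade mix: 0.419·1/96 + 0.581·159/544 = 0.174.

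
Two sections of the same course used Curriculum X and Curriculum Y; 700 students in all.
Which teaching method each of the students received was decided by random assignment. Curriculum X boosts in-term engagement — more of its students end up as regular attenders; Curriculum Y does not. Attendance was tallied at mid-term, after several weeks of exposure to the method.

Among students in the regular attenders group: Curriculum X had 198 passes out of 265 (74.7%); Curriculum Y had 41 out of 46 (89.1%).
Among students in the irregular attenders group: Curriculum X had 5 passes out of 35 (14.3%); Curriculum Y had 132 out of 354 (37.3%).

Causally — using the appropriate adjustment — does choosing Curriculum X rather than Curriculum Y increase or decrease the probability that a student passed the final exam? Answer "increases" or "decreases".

The mid-term attendance-specific comparison favours Curriculum Y throughout, but the pooled figures favour Curriculum X. The question is whether to condition on mid-term attendance.
The distribution of mid-term attendance is itself part of what the teaching method does — it is an intermediate outcome. Holding it fixed would remove that part of the effect; the total effect is the pooled difference.
Pooled: Curriculum X 67.7% vs Curriculum Y 43.2%; Curriculum X is higher overall.

increases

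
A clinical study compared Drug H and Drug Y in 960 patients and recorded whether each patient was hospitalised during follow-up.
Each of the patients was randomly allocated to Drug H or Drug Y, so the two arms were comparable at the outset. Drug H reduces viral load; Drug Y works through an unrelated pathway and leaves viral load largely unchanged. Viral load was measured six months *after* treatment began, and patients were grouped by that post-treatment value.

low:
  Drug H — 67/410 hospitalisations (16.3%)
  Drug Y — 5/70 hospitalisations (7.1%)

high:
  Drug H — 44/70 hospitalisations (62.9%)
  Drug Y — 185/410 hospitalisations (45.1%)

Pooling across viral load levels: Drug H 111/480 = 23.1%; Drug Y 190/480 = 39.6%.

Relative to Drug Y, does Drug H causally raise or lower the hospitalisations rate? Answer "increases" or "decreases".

The stratified and pooled comparisons disagree (Drug Y wins within each viral load; Drug H wins overall), so the answer turns on the causal role of viral load.
Because the drug influences viral load, viral load is a post-treatment mediator, not a confounder. Stratifying on it would bias the estimate; the causal effect is the crude pooled difference.
Pooled: Drug H 23.1% vs Drug Y 39.6%; Drug H is lower overall.

decreases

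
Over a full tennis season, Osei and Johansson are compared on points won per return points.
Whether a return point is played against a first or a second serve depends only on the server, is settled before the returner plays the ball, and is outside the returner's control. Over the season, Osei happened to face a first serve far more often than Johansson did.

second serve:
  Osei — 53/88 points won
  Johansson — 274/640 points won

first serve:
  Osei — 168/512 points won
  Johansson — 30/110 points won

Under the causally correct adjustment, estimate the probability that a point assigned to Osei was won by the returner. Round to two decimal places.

0.48

The stratified and pooled comparisons disagree (Osei wins within each serve type; Johansson wins overall), so the answer turns on the causal role of serve type.
Serve type satisfies the back-door criterion: it is not a descendant of the player, and it blocks the spurious path from player to outcome. Adjusting for it (i.e., using the within-serve type rates) gives the causal effect.
Standardising Osei to the population serve type mix: 0.539·53/88 + 0.461·168/512 = 0.476.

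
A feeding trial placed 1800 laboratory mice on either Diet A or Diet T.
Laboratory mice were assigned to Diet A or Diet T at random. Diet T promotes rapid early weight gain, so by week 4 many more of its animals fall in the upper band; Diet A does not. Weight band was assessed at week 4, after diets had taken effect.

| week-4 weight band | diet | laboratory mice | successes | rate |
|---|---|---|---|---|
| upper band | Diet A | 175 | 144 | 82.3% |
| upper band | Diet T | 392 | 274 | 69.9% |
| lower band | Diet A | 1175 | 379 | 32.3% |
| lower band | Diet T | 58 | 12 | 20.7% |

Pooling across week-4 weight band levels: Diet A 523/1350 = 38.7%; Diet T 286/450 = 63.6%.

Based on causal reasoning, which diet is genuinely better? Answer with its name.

Diet T

Within every week-4 weight band level Diet A has the higher rate, yet pooled Diet T does — Simpson's reversal.
Week-4 weight band is downstream of the diet. One should not condition on a consequence of treatment, so the overall rates are the right comparison.
Pooled: Diet A 38.7% vs Diet T 63.6%; Diet T is higher overall.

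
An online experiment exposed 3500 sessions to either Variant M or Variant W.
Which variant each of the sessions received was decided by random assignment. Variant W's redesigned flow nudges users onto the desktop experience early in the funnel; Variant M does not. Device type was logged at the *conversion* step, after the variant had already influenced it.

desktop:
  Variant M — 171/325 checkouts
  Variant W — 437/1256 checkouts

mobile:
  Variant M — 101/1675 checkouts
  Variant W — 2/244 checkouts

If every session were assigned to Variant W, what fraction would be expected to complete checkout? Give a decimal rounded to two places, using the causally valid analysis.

Variant M is higher inside every device type stratum but Variant W is higher in aggregate. Whether to stratify depends on how device type relates to the variant.
Stratifying would compare variants among sessions the variants themselves sorted into device type groups — a form of selection on an intermediate. The unconditioned pooled rates give the total causal effect.
So P(outcome | do(Variant W)) is just the pooled rate for Variant W: 439/1500 = 0.293.

0.29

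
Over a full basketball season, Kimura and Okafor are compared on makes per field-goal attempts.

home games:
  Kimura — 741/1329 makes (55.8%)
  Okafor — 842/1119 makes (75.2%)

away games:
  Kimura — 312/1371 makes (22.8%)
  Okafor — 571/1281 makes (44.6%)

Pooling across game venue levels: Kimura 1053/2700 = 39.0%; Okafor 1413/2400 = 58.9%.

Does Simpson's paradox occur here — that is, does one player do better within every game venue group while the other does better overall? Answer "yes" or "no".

Within each game venue level (home games 55.8% vs 75.2%; away games 22.8% vs 44.6%), Okafor has the higher rate every time. Pooled: 39.0% vs 58.9% — Okafor has the higher rate overall. They agree.

no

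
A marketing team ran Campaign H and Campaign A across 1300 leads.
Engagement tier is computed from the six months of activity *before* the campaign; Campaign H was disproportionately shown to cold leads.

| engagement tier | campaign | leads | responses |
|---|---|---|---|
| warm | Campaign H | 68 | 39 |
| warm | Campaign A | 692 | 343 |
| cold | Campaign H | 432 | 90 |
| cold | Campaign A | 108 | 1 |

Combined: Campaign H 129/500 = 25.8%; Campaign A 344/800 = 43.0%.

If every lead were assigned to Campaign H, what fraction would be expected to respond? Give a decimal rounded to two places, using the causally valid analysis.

0.42

Campaign H is higher inside every engagement tier stratum but Campaign A is higher in aggregate. Whether to stratify depends on how engagement tier relates to the campaign.
The imbalance in engagement tier arose from how leads were allocated, not from anything the campaign did; and engagement tier independently affects the outcome. The pooled gap is confounded — condition on engagement tier.
Standardising Campaign H to the population engagement tier mix: 0.585·39/68 + 0.415·90/432 = 0.422.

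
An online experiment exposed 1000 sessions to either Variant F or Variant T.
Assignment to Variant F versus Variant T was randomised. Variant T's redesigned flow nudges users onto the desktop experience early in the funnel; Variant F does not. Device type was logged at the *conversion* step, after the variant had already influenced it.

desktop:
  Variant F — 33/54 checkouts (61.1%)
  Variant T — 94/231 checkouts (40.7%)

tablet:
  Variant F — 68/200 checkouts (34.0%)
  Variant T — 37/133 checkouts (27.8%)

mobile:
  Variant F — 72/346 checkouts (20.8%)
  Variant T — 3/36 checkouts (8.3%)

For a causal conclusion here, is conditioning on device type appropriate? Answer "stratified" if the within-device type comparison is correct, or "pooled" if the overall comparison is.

The distribution of device type is itself part of what the variant does — it is an intermediate outcome. Holding it fixed would remove that part of the effect; the total effect is the pooled difference.
Pooled: Variant F 28.8% vs Variant T 33.5%; Variant T is higher overall.

pooled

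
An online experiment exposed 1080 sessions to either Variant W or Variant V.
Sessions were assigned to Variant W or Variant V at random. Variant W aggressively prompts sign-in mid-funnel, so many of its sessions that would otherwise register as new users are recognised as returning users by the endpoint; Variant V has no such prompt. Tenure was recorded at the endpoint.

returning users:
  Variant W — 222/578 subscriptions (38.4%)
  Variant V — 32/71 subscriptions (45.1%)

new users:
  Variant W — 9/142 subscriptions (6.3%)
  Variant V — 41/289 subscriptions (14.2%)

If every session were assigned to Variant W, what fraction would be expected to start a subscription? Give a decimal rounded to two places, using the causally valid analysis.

0.32

Within every user tenure level Variant V has the higher rate, yet pooled Variant W does — Simpson's reversal.
User tenure here is a post-treatment variable shaped by the variant; conditioning on it would introduce bias rather than remove it. The overall comparison is the causal one.
So P(outcome | do(Variant W)) is just the pooled rate for Variant W: 231/720 = 0.321.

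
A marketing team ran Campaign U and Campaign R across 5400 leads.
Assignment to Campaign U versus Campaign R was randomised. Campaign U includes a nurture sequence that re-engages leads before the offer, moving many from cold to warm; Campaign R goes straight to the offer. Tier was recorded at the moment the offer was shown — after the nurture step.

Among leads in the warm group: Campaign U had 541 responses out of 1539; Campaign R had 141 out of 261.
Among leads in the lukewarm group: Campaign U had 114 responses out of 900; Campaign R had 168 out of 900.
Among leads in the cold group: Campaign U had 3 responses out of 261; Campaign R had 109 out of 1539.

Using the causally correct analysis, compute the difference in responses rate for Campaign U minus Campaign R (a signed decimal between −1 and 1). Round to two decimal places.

The engagement tier-specific comparison favours Campaign R throughout, but the pooled figures favour Campaign U. The question is whether to condition on engagement tier.
The distribution of engagement tier is itself part of what the campaign does — it is an intermediate outcome. Holding it fixed would remove that part of the effect; the total effect is the pooled difference.
The causal difference is the pooled difference: 0.244 − 0.155 = +0.089.

+0.09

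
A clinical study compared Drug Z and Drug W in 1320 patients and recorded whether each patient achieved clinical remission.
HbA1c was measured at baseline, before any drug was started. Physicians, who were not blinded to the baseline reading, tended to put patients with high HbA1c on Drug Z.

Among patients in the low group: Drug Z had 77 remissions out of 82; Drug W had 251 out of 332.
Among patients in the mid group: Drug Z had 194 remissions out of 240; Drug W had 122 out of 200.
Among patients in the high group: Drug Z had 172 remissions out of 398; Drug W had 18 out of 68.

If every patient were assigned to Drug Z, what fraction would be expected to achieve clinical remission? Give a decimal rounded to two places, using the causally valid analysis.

0.72

Drug Z is higher inside every HbA1c stratum but Drug W is higher in aggregate. Whether to stratify depends on how HbA1c relates to the drug.
HbA1c satisfies the back-door criterion: it is not a descendant of the drug, and it blocks the spurious path from drug to outcome. Adjusting for it (i.e., using the within-HbA1c rates) gives the causal effect.
Standardising Drug Z to the population HbA1c mix: 0.314·77/82 + 0.333·194/240 + 0.353·172/398 = 0.717.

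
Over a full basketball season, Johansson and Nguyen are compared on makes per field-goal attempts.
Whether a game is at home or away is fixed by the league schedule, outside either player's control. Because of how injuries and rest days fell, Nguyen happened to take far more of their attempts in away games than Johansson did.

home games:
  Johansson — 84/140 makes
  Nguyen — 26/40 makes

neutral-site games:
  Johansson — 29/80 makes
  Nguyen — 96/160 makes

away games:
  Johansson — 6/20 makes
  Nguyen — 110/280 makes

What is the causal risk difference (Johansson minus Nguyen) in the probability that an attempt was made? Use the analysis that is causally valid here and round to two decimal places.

-0.13

Here game venue is a common cause — it drives both which player a case falls under and the outcome. The crude comparison mixes populations; the stratum-specific rates are the causally relevant ones.
Adjusting over the population distribution of game venue: 0.250·(0.600−0.650) + 0.333·(0.362−0.600) + 0.417·(0.300−0.393) = -0.130.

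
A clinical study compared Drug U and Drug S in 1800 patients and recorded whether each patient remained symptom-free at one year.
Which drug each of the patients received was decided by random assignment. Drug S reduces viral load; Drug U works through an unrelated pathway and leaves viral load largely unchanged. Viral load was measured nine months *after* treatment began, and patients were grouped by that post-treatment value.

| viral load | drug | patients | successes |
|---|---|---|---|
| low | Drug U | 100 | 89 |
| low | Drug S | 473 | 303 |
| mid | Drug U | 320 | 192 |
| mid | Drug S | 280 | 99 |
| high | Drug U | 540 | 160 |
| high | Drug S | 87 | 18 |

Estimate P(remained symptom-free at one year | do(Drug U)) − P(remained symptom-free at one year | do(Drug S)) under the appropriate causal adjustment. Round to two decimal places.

The viral load-specific comparison favours Drug U throughout, but the pooled figures favour Drug S. The question is whether to condition on viral load.
The distribution of viral load is itself part of what the drug does — it is an intermediate outcome. Holding it fixed would remove that part of the effect; the total effect is the pooled difference.
The causal difference is the pooled difference: 0.459 − 0.500 = -0.041.

-0.04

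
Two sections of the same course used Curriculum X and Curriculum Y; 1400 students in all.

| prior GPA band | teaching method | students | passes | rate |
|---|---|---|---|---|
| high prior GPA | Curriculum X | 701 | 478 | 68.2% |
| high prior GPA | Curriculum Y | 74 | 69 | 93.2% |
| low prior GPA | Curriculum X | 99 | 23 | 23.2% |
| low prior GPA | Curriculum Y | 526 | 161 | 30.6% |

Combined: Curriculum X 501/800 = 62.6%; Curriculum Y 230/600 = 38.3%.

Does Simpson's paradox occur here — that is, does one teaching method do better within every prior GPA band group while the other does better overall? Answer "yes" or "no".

Within each prior GPA band level (high prior GPA 68.2% vs 93.2%; low prior GPA 23.2% vs 30.6%), Curriculum Y has the higher rate every time. Pooled: 62.6% vs 38.3% — Curriculum X has the higher rate overall. The two comparisons disagree.

yes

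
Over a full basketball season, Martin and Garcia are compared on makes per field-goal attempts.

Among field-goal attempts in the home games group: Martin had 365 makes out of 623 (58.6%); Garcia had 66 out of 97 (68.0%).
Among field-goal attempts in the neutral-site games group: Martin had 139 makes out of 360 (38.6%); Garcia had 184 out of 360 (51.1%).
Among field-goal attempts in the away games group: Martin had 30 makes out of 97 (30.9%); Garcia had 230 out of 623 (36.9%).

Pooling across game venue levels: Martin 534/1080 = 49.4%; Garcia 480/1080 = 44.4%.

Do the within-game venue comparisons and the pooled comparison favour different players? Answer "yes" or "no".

Within each game venue level (home games 58.6% vs 68.0%; neutral-site games 38.6% vs 51.1%; away games 30.9% vs 36.9%), Garcia has the higher rate every time. Pooled: 49.4% vs 44.4% — Martin has the higher rate overall. The two comparisons disagree.

yes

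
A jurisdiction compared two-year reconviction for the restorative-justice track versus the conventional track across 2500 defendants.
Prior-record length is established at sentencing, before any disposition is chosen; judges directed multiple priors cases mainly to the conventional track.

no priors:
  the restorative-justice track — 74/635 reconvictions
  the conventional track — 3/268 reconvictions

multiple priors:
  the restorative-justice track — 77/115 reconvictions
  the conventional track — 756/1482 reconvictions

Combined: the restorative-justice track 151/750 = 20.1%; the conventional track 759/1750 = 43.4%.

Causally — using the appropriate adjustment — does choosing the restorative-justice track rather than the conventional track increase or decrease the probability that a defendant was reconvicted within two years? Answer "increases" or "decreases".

the conventional track is lower inside every prior-record length stratum but the restorative-justice track is lower in aggregate. Whether to stratify depends on how prior-record length relates to the disposition.
Nothing the disposition does changes prior-record length; the imbalance is an allocation artefact. With prior-record length also predicting the outcome, the pooled figure is confounded, and the within-stratum comparison is the causal one.
Within each level — no priors: 11.7% vs 1.1%; multiple priors: 67.0% vs 51.0% — the conventional track is lower every time.

increases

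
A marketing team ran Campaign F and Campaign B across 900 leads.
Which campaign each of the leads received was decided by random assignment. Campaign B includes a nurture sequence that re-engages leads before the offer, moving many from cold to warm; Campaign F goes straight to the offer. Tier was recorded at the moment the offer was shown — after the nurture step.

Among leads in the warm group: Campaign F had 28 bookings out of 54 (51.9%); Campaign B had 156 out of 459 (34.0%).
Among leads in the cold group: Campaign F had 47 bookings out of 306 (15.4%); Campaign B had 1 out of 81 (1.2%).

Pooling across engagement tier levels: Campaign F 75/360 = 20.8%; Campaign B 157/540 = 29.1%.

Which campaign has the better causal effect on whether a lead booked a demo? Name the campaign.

Campaign B

The engagement tier-specific comparison favours Campaign F throughout, but the pooled figures favour Campaign B. The question is whether to condition on engagement tier.
Engagement tier is downstream of the campaign. One should not condition on a consequence of treatment, so the overall rates are the right comparison.
Pooled: Campaign F 20.8% vs Campaign B 29.1%; Campaign B is higher overall.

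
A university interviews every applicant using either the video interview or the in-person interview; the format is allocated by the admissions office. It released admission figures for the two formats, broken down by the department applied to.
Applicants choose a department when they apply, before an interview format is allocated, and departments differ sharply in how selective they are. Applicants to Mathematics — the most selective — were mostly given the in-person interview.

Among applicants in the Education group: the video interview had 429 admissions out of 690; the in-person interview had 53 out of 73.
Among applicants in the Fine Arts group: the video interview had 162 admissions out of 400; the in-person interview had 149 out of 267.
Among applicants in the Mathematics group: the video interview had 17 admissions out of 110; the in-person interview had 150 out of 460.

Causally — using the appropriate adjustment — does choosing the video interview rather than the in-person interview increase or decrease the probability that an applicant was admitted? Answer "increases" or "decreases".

decreases

Department is set before the interview format has any effect — it is not caused by the interview format — and it independently drives the outcome. That makes it a confounder, so the causal comparison is within department levels.
Within each level — Education: 62.2% vs 72.6%; Fine Arts: 40.5% vs 55.8%; Mathematics: 15.5% vs 32.6% — the in-person interview is higher every time.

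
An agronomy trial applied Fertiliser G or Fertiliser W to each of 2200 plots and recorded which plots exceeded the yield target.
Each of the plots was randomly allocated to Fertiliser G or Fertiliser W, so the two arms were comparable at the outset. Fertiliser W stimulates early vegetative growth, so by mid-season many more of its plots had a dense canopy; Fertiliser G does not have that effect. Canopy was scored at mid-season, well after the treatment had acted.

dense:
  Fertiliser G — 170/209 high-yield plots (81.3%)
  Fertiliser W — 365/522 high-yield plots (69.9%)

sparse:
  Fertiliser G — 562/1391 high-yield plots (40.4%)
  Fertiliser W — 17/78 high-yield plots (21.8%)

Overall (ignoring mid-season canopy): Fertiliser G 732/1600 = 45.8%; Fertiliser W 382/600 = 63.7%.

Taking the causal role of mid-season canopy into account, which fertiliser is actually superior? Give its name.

Fertiliser G is higher inside every mid-season canopy stratum but Fertiliser W is higher in aggregate. Whether to stratify depends on how mid-season canopy relates to the fertiliser.
Mid-season canopy lies on the pathway fertiliser → mid-season canopy → outcome, so adjusting for it blocks the indirect effect. For the total causal effect of fertiliser, use the unadjusted pooled rates.
Pooled: Fertiliser G 45.8% vs Fertiliser W 63.7%; Fertiliser W is higher overall.

Fertiliser W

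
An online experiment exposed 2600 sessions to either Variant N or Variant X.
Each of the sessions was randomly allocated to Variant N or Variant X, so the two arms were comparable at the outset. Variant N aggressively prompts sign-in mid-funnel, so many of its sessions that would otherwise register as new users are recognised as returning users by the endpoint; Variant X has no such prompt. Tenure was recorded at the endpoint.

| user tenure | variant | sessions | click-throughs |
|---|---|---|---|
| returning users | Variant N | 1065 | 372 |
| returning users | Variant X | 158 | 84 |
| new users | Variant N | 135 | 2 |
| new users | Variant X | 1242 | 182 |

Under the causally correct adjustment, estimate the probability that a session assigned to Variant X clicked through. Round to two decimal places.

0.19

Variant X is higher inside every user tenure stratum but Variant N is higher in aggregate. Whether to stratify depends on how user tenure relates to the variant.
User tenure here is a post-treatment variable shaped by the variant; conditioning on it would introduce bias rather than remove it. The overall comparison is the causal one.
So P(outcome | do(Variant X)) is just the pooled rate for Variant X: 266/1400 = 0.190.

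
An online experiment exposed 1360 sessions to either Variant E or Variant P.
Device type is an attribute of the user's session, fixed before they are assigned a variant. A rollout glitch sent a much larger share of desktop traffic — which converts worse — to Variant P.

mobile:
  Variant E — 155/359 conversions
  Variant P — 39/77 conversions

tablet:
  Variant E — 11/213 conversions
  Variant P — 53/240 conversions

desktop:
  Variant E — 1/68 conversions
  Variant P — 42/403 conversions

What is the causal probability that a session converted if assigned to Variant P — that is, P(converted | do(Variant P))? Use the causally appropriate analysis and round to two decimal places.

The device type-specific comparison favours Variant P throughout, but the pooled figures favour Variant E. The question is whether to condition on device type.
Here device type is a common cause — it drives both which variant a case falls under and the outcome. The crude comparison mixes populations; the stratum-specific rates are the causally relevant ones.
Standardising Variant P to the population device type mix: 0.321·39/77 + 0.333·53/240 + 0.346·42/403 = 0.272.

0.27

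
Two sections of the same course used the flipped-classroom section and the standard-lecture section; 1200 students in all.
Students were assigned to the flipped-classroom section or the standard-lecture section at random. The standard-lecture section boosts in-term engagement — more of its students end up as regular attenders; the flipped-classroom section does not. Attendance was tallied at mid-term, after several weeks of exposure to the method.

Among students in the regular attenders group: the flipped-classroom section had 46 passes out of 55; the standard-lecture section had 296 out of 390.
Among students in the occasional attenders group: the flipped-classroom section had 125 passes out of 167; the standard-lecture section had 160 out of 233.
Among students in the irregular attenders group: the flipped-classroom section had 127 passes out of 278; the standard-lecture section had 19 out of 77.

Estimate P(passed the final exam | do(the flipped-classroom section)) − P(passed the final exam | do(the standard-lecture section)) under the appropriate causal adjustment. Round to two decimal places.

-0.08

Mid-term attendance is recorded after the teaching method and is itself shifted by it — it sits on the causal path from teaching method to outcome. Conditioning on a mediator would strip out part of the effect we want; the pooled comparison gives the total causal effect.
The causal difference is the pooled difference: 0.596 − 0.679 = -0.083.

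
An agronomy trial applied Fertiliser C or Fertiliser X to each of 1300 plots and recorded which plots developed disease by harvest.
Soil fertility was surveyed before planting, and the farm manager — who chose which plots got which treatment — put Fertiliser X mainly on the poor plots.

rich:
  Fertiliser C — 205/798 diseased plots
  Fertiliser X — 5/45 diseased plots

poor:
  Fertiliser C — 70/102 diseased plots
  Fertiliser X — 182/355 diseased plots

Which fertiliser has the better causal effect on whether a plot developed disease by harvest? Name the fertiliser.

Soil fertility is set before the fertiliser has any effect — it is not caused by the fertiliser — and it independently drives the outcome. That makes it a confounder, so the causal comparison is within soil fertility levels.
Within each level — rich: 25.7% vs 11.1%; poor: 68.6% vs 51.3% — Fertiliser X is lower every time.

Fertiliser X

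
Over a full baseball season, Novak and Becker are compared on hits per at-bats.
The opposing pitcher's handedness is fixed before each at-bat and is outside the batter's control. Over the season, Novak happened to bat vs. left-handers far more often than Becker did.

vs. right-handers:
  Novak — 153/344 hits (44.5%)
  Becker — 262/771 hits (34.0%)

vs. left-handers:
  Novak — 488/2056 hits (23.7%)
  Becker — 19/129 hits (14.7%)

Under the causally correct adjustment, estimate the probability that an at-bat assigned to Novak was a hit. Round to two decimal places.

0.31

Pitcher handedness differs across players for reasons unrelated to any effect of the player itself, and it separately predicts the outcome — a classic confounder. We must compare within pitcher handedness levels.
Standardising Novak to the population pitcher handedness mix: 0.338·153/344 + 0.662·488/2056 = 0.307.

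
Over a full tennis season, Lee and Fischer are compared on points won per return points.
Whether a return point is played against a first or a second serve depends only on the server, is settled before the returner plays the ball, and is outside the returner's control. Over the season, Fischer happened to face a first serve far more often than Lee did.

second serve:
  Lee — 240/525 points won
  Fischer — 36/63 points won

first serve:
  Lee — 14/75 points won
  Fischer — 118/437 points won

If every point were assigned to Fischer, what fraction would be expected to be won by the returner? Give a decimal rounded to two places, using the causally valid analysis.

0.43

Since serve type is a pre-existing factor (not a product of the player) and it affects the outcome on its own, it is a confounder. The stratified rates, not the pooled rate, identify the causal effect.
Standardising Fischer to the population serve type mix: 0.535·36/63 + 0.465·118/437 = 0.431.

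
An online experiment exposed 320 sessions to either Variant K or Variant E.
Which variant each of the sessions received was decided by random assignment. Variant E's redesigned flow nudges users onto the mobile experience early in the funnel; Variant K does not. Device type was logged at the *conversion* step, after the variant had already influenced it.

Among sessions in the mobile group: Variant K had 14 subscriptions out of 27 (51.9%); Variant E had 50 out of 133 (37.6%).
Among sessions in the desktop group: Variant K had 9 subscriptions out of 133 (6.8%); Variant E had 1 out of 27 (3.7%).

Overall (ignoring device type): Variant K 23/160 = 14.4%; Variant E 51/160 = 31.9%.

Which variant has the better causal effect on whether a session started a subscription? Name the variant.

The device type-specific comparison favours Variant K throughout, but the pooled figures favour Variant E. The question is whether to condition on device type.
Device type here is a post-treatment variable shaped by the variant; conditioning on it would introduce bias rather than remove it. The overall comparison is the causal one.
Pooled: Variant K 14.4% vs Variant E 31.9%; Variant E is higher overall.

Variant E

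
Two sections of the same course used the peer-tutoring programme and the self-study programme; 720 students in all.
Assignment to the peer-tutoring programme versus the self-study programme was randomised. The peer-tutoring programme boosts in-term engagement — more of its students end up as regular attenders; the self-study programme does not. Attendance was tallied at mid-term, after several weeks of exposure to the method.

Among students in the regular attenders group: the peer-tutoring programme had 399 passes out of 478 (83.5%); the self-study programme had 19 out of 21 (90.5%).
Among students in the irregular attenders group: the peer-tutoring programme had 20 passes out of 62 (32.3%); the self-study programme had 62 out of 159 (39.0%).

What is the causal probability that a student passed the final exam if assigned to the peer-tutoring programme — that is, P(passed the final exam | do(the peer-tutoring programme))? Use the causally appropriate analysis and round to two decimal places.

0.78

Mid-term attendance here is a post-treatment variable shaped by the teaching method; conditioning on it would introduce bias rather than remove it. The overall comparison is the causal one.
So P(outcome | do(the peer-tutoring programme)) is just the pooled rate for the peer-tutoring programme: 419/540 = 0.776.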